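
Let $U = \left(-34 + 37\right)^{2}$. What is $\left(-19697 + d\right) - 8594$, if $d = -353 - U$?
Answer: $-28653$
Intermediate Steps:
$U = 9$ ($U = 3^{2} = 9$)
$d = -362$ ($d = -353 - 9 = -362$)
$\left(-19697 + d\right) - 8594 = \left(-19697 - 362\right) - 8594 = -20059 - 8594 = -28653$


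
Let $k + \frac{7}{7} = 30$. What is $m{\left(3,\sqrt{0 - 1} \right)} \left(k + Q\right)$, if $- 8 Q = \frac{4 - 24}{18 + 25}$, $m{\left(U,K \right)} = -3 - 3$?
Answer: $- \frac{7497}{43} \approx -174.35$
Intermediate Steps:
$m{\left(U,K \right)} = -6$ ($m{\left(U,K \right)} = -3 - 3 = -6$)
$k = 29$ ($k = -1 + 30 = 29$)
$Q = \frac{5}{86}$ ($Q = - \frac{\left(4 - 24\right) \frac{1}{18 + 25}}{8} = - \frac{\left(-20\right) \frac{1}{43}}{8} = \left(- \frac{1}{8}\right) \left(- \frac{20}{43}\right) = \frac{5}{86} \approx 0.05814$)
$m{\left(3,\sqrt{0 - 1} \right)} \left(k + Q\right) = - 6 \left(29 + \frac{5}{86}\right) = \left(-6\right) \frac{2499}{86} = - \frac{7497}{43}$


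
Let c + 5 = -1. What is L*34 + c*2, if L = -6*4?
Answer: -828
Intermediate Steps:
L = -24
c = -6 (c = -5 - 1 = -6)
L*34 + c*2 = -24*34 - 6*2 = -816 - 12 = -828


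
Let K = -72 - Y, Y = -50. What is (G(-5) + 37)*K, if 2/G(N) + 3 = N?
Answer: -1617/2 ≈ -808.50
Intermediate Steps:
G(N) = 2/(-3 + N)
K = -22 (K = -72 - 1*(-50) = -72 + 50 = -22)
(G(-5) + 37)*K = (2/(-3 - 5) + 37)*(-22) = (2/(-8) + 37)*(-22) = (2*(-⅛) + 37)*(-22) = (-¼ + 37)*(-22) = (147/4)*(-22) = -1617/2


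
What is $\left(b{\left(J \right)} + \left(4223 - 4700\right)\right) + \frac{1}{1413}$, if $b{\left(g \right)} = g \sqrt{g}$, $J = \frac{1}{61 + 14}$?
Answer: $- \frac{674000}{1413} + \frac{\sqrt{3}}{1125} \approx -477.0$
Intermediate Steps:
$J = \frac{1}{75} \approx 0.013333$
$b{\left(g \right)} = g^{\frac{3}{2}}$
$\left(b{\left(J \right)} + \left(4223 - 4700\right)\right) + \frac{1}{1413} = \left(\left(\frac{1}{75}\right)^{\frac{3}{2}} + \left(4223 - 4700\right)\right) + \frac{1}{1413} = \left(\frac{\sqrt{3}}{1125} + \left(4223 - 4700\right)\right) + \frac{1}{1413} = \left(\frac{\sqrt{3}}{1125} - 477\right) + \frac{1}{1413} = \left(-477 + \frac{\sqrt{3}}{1125}\right) + \frac{1}{1413} = - \frac{674000}{1413} + \frac{\sqrt{3}}{1125}$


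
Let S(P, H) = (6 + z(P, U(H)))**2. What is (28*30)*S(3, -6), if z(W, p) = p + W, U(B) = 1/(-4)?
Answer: 128625/2 ≈ 64313.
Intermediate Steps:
U(B) = -1/4
z(W, p) = W + p
S(P, H) = (23/4 + P)**2 (S(P, H) = (6 + (P - 1/4))**2 = (6 + (-1/4 + P))**2 = (23/4 + P)**2)
(28*30)*S(3, -6) = (28*30)*((23 + 4*3)**2/16) = 840*((23 + 12)**2/16) = 840*((1/16)*35**2) = 840*((1/16)*1225) = 840*(1225/16) = 128625/2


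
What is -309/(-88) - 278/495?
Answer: 11681/3960 ≈ 2.9497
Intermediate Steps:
-309/(-88) - 278/495 = -309*(-1/88) - 278*1/495 = 309/88 - 278/495 = 11681/3960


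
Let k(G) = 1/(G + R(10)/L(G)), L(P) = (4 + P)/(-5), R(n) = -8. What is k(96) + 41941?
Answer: 20215567/482 ≈ 41941.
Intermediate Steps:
L(P) = -⅘ - P/5 (L(P) = (4 + P)*(-⅕) = -⅘ - P/5)
k(G) = 1/(G - 8/(-⅘ - G/5))
k(96) + 41941 = (4 + 96)/(40 + 96*(4 + 96)) + 41941 = 100/(40 + 96*100) + 41941 = 100/(40 + 9600) + 41941 = 100/9640 + 41941 = (1/9640)*100 + 41941 = 5/482 + 41941 = 20215567/482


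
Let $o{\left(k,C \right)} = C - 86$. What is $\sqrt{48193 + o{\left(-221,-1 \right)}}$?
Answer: $\sqrt{48106} \approx 219.33$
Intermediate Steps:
$o{\left(k,C \right)} = -86 + C$
$\sqrt{48193 + o{\left(-221,-1 \right)}} = \sqrt{48193 - 87} = \sqrt{48106}$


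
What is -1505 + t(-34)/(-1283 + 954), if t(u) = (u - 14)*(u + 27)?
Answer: -70783/47 ≈ -1506.0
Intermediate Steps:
t(u) = (-14 + u)*(27 + u)
-1505 + t(-34)/(-1283 + 954) = -1505 + (-378 + (-34)² + 13*(-34))/(-1283 + 954) = -1505 + (-378 + 1156 - 442)/(-329) = -1505 + 336*(-1/329) = -1505 - 48/47 = -70783/47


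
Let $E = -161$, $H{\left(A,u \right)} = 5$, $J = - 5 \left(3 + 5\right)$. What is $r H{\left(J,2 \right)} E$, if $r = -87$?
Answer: $70035$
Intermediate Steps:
$J = -40$ ($J = \left(-5\right) 8 = -40$)
$r H{\left(J,2 \right)} E = \left(-87\right) 5 \left(-161\right) = \left(-435\right) \left(-161\right) = 70035$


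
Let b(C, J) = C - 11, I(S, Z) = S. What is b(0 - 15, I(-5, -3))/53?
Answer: -26/53 ≈ -0.49057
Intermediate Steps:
b(C, J) = -11 + C
b(0 - 15, I(-5, -3))/53 = (-11 + (0 - 15))/53 = (-11 - 15)*(1/53) = -26*1/53 = -26/53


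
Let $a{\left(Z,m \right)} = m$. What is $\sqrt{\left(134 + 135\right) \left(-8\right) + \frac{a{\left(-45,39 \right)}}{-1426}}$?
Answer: $\frac{i \sqrt{4376095966}}{1426} \approx 46.39 i$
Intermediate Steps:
$\sqrt{\left(134 + 135\right) \left(-8\right) + \frac{a{\left(-45,39 \right)}}{-1426}} = \sqrt{\left(134 + 135\right) \left(-8\right) + \frac{39}{-1426}} = \sqrt{269 \left(-8\right) + 39 \left(- \frac{1}{1426}\right)} = \sqrt{-2152 - \frac{39}{1426}} = \sqrt{- \frac{3068791}{1426}} = \frac{i \sqrt{4376095966}}{1426}$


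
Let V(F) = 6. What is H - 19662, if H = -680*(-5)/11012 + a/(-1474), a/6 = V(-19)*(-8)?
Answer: -39892408300/2028961 ≈ -19662.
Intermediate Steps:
a = -288 (a = 6*(6*(-8)) = 6*(-48) = -288)
H = 1022882/2028961 (H = -680*(-5)/11012 - 288/(-1474) = 3400*(1/11012) - 288*(-1/1474) = 850/2753 + 144/737 = 1022882/2028961 ≈ 0.50414)
H - 19662 = 1022882/2028961 - 19662 = -39892408300/2028961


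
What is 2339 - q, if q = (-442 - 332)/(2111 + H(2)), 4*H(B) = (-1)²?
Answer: 6585317/2815 ≈ 2339.4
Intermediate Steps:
H(B) = ¼ (H(B) = (¼)*(-1)² = (¼)*1 = ¼)
q = -1032/2815 (q = (-442 - 332)/(2111 + ¼) = -774/8445/4 = -774*4/8445 = -1032/2815 ≈ -0.36661)
2339 - q = 2339 - 1*(-1032/2815) = 2339 + 1032/2815 = 6585317/2815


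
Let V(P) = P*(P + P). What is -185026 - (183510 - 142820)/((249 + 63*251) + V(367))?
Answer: -5281386213/28544 ≈ -1.8503e+5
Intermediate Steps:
V(P) = 2*P² (V(P) = P*(2*P) = 2*P²)
-185026 - (183510 - 142820)/((249 + 63*251) + V(367)) = -185026 - (183510 - 142820)/((249 + 63*251) + 2*367²) = -185026 - 40690/((249 + 15813) + 2*134689) = -185026 - 40690/(16062 + 269378) = -185026 - 40690/285440 = -185026 - 1*4069/28544 = -185026 - 4069/28544 = -5281386213/28544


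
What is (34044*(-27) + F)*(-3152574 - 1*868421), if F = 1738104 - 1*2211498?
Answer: 5599565259090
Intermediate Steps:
F = -473394 (F = 1738104 - 2211498 = -473394)
(34044*(-27) + F)*(-3152574 - 1*868421) = (34044*(-27) - 473394)*(-3152574 - 1*868421) = (-919188 - 473394)*(-3152574 - 868421) = -1392582*(-4020995) = 5599565259090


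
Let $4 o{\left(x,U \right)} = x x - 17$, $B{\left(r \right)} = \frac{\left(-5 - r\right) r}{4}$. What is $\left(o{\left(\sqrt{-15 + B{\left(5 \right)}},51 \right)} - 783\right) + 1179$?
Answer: $\frac{3079}{8} \approx 384.88$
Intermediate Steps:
$B{\left(r \right)} = \frac{r \left(-5 - r\right)}{4}$ ($B{\left(r \right)} = r \left(-5 - r\right) \frac{1}{4} = \frac{r \left(-5 - r\right)}{4}$)
$o{\left(x,U \right)} = - \frac{17}{4} + \frac{x^{2}}{4}$ ($o{\left(x,U \right)} = \frac{x x - 17}{4} = \frac{x^{2} - 17}{4} = \frac{-17 + x^{2}}{4} = - \frac{17}{4} + \frac{x^{2}}{4}$)
$\left(o{\left(\sqrt{-15 + B{\left(5 \right)}},51 \right)} - 783\right) + 1179 = \left(\left(- \frac{17}{4} + \frac{\left(\sqrt{-15 - \frac{5 \left(5 + 5\right)}{4}}\right)^{2}}{4}\right) - 783\right) + 1179 = \left(\left(- \frac{17}{4} + \frac{\left(\sqrt{-15 - \frac{5}{4} \cdot 10}\right)^{2}}{4}\right) - 783\right) + 1179 = \left(\left(- \frac{17}{4} + \frac{\left(\sqrt{-15 - \frac{25}{2}}\right)^{2}}{4}\right) - 783\right) + 1179 = \left(\left(- \frac{17}{4} + \frac{\left(\sqrt{- \frac{55}{2}}\right)^{2}}{4}\right) - 783\right) + 1179 = \left(\left(- \frac{17}{4} + \frac{\left(\frac{i \sqrt{110}}{2}\right)^{2}}{4}\right) - 783\right) + 1179 = \left(\left(- \frac{17}{4} + \frac{1}{4} \left(- \frac{55}{2}\right)\right) - 783\right) + 1179 = \left(\left(- \frac{17}{4} - \frac{55}{8}\right) - 783\right) + 1179 = \left(- \frac{89}{8} - 783\right) + 1179 = - \frac{6353}{8} + 1179 = \frac{3079}{8}$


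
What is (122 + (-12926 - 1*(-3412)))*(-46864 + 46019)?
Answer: 7936240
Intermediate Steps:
(122 + (-12926 - 1*(-3412)))*(-46864 + 46019) = (122 + (-12926 + 3412))*(-845) = (122 - 9514)*(-845) = -9392*(-845) = 7936240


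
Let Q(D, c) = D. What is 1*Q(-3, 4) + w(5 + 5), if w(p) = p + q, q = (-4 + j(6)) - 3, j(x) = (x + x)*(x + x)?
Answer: 144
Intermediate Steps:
j(x) = 4*x² (j(x) = (2*x)*(2*x) = 4*x²)
q = 137 (q = (-4 + 4*6²) - 3 = (-4 + 4*36) - 3 = (-4 + 144) - 3 = 140 - 3 = 137)
w(p) = 137 + p (w(p) = p + 137 = 137 + p)
1*Q(-3, 4) + w(5 + 5) = 1*(-3) + (137 + (5 + 5)) = -3 + (137 + 10) = -3 + 147 = 144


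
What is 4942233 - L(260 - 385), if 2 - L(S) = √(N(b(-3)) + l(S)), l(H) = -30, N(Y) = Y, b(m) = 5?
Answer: 4942231 + 5*I ≈ 4.9422e+6 + 5.0*I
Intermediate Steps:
L(S) = 2 - 5*I (L(S) = 2 - √(5 - 30) = 2 - √(-25) = 2 - 5*I)
4942233 - L(260 - 385) = 4942233 - (2 - 5*I) = 4942233 + (-2 + 5*I) = 4942231 + 5*I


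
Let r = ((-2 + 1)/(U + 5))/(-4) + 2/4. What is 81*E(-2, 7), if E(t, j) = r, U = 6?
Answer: 1863/44 ≈ 42.341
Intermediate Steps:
r = 23/44 (r = ((-2 + 1)/(6 + 5))/(-4) + 2/4 = -1/11*(-¼) + 2*(¼) = -1*1/11*(-¼) + ½ = -1/11*(-¼) + ½ = 1/44 + ½ = 23/44 ≈ 0.52273)
E(t, j) = 23/44
81*E(-2, 7) = 81*(23/44) = 1863/44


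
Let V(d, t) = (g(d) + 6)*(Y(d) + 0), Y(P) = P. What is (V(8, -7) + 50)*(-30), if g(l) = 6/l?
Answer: -3120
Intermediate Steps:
V(d, t) = d*(6 + 6/d) (V(d, t) = (6/d + 6)*(d + 0) = (6 + 6/d)*d = d*(6 + 6/d))
(V(8, -7) + 50)*(-30) = ((6 + 6*8) + 50)*(-30) = ((6 + 48) + 50)*(-30) = (54 + 50)*(-30) = 104*(-30) = -3120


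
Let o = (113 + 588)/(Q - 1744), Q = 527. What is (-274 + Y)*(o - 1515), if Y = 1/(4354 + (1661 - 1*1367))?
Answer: 293626097907/707077 ≈ 4.1527e+5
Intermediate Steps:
Y = 1/4648 (Y = 1/(4354 + (1661 - 1367)) = 1/(4354 + 294) = 1/4648 ≈ 0.00021515)
o = -701/1217 (o = (113 + 588)/(527 - 1744) = 701/(-1217) = 701*(-1/1217) = -701/1217 ≈ -0.57601)
(-274 + Y)*(o - 1515) = (-274 + 1/4648)*(-701/1217 - 1515) = -1273551/4648*(-1844456/1217) = 293626097907/707077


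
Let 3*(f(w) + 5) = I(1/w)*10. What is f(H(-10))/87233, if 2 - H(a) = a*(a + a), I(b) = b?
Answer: -1490/25908201 ≈ -5.7511e-5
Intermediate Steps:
H(a) = 2 - 2*a² (H(a) = 2 - a*(a + a) = 2 - a*2*a = 2 - 2*a²)
f(w) = -5 + 10/(3*w) (f(w) = -5 + ((1/w)*10)/3 = -5 + (10/w)/3 = -5 + 10/(3*w))
f(H(-10))/87233 = (-5 + 10/(3*(2 - 2*(-10)²)))/87233 = (-5 + 10/(3*(2 - 2*100)))*(1/87233) = (-5 + 10/(3*(2 - 200)))*(1/87233) = (-5 + (10/3)/(-198))*(1/87233) = (-5 + (10/3)*(-1/198))*(1/87233) = (-5 - 5/297)*(1/87233) = -1490/297*1/87233 = -1490/25908201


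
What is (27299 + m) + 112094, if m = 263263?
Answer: 402656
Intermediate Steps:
(27299 + m) + 112094 = (27299 + 263263) + 112094 = 290562 + 112094 = 402656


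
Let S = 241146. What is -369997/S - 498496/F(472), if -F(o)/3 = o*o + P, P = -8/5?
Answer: -8824732121/11192309298 ≈ -0.78846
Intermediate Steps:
P = -8/5 (P = -8*1/5 = -8/5 ≈ -1.6000)
F(o) = 24/5 - 3*o**2 (F(o) = -3*(o*o - 8/5) = -3*(o**2 - 8/5) = -3*(-8/5 + o**2) = 24/5 - 3*o**2)
-369997/S - 498496/F(472) = -369997/241146 - 498496/(24/5 - 3*472**2) = -369997*1/241146 - 498496/(24/5 - 3*222784) = -369997/241146 - 498496/(24/5 - 668352) = -369997/241146 - 498496/(-3341736/5) = -369997/241146 - 498496*(-5/3341736) = -369997/241146 + 311560/417717 = -8824732121/11192309298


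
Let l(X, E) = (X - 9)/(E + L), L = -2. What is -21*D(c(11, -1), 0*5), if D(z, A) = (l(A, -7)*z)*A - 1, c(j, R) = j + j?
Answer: 21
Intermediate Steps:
l(X, E) = (-9 + X)/(-2 + E) (l(X, E) = (X - 9)/(E - 2) = (-9 + X)/(-2 + E))
c(j, R) = 2*j
D(z, A) = -1 + A*z*(1 - A/9) (D(z, A) = (((-9 + A)/(-2 - 7))*z)*A - 1 = (((-9 + A)/(-9))*z)*A - 1 = ((-(-9 + A)/9)*z)*A - 1 = ((1 - A/9)*z)*A - 1 = (z*(1 - A/9))*A - 1 = A*z*(1 - A/9) - 1 = -1 + A*z*(1 - A/9))
-21*D(c(11, -1), 0*5) = -21*(-1 - 0*5*2*11*(-9 + 0*5)/9) = -21*(-1 - ⅑*0*22*(-9 + 0)) = -21*(-1 - ⅑*0*22*(-9)) = -21*(-1 + 0) = -21*(-1) = 21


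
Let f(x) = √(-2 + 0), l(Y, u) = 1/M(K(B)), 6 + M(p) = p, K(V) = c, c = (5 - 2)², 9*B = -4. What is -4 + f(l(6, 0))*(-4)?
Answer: -4 - 4*I*√2 ≈ -4.0 - 5.6569*I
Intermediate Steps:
B = -4/9 (B = (⅑)*(-4) = -4/9 ≈ -0.44444)
c = 9 (c = 3² = 9)
K(V) = 9
M(p) = -6 + p
l(Y, u) = ⅓ (l(Y, u) = 1/(-6 + 9) = 1/3 = ⅓)
f(x) = I*√2 (f(x) = √(-2) = I*√2)
-4 + f(l(6, 0))*(-4) = -4 + (I*√2)*(-4) = -4 - 4*I*√2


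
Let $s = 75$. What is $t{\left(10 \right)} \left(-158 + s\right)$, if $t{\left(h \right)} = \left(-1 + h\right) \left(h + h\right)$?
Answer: $-14940$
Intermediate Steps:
$t{\left(h \right)} = 2 h \left(-1 + h\right)$ ($t{\left(h \right)} = \left(-1 + h\right) 2 h = 2 h \left(-1 + h\right)$)
$t{\left(10 \right)} \left(-158 + s\right) = 2 \cdot 10 \left(-1 + 10\right) \left(-158 + 75\right) = 2 \cdot 10 \cdot 9 \left(-83\right) = 180 \left(-83\right) = -14940$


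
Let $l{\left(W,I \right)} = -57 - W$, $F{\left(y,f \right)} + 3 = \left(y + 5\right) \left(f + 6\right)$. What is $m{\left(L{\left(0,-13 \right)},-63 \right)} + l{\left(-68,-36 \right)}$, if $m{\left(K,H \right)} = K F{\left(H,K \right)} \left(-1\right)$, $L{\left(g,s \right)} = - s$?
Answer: $14376$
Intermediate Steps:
$F{\left(y,f \right)} = -3 + \left(5 + y\right) \left(6 + f\right)$ ($F{\left(y,f \right)} = -3 + \left(y + 5\right) \left(f + 6\right) = -3 + \left(5 + y\right) \left(6 + f\right)$)
$m{\left(K,H \right)} = - K \left(27 + 5 K + 6 H + H K\right)$ ($m{\left(K,H \right)} = K \left(27 + 5 K + 6 H + K H\right) \left(-1\right) = K \left(27 + 5 K + 6 H + H K\right) \left(-1\right) = - K \left(27 + 5 K + 6 H + H K\right)$)
$m{\left(L{\left(0,-13 \right)},-63 \right)} + l{\left(-68,-36 \right)} = - \left(-1\right) \left(-13\right) \left(27 + 5 \left(\left(-1\right) \left(-13\right)\right) + 6 \left(-63\right) - 63 \left(\left(-1\right) \left(-13\right)\right)\right) - -11 = \left(-1\right) 13 \left(27 + 5 \cdot 13 - 378 - 819\right) + \left(-57 + 68\right) = \left(-1\right) 13 \left(27 + 65 - 378 - 819\right) + 11 = \left(-1\right) 13 \left(-1105\right) + 11 = 14365 + 11 = 14376$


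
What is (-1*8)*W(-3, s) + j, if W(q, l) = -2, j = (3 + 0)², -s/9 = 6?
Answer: 25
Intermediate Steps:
s = -54 (s = -9*6 = -54)
j = 9 (j = 3² = 9)
(-1*8)*W(-3, s) + j = -1*8*(-2) + 9 = -8*(-2) + 9 = 16 + 9 = 25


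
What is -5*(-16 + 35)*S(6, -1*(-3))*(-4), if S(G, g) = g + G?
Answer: 3420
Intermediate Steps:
S(G, g) = G + g
-5*(-16 + 35)*S(6, -1*(-3))*(-4) = -5*(-16 + 35)*(6 - 1*(-3))*(-4) = -95*(6 + 3)*(-4) = -95*9*(-4) = -95*(-36) = -5*(-684) = 3420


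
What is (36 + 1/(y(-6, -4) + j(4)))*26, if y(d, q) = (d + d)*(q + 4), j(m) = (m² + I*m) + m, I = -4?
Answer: 1885/2 ≈ 942.50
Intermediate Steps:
j(m) = m² - 3*m (j(m) = (m² - 4*m) + m = m² - 3*m)
y(d, q) = 2*d*(4 + q) (y(d, q) = (2*d)*(4 + q) = 2*d*(4 + q))
(36 + 1/(y(-6, -4) + j(4)))*26 = (36 + 1/(2*(-6)*(4 - 4) + 4*(-3 + 4)))*26 = (36 + 1/(2*(-6)*0 + 4*1))*26 = (36 + 1/(0 + 4))*26 = (36 + 1/4)*26 = (36 + ¼)*26 = (145/4)*26 = 1885/2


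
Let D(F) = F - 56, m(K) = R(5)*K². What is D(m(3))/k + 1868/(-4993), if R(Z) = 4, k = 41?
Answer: -176448/204713 ≈ -0.86193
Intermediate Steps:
m(K) = 4*K²
D(F) = -56 + F
D(m(3))/k + 1868/(-4993) = (-56 + 4*3²)/41 + 1868/(-4993) = (-56 + 4*9)*(1/41) + 1868*(-1/4993) = (-56 + 36)*(1/41) - 1868/4993 = -20*1/41 - 1868/4993 = -20/41 - 1868/4993 = -176448/204713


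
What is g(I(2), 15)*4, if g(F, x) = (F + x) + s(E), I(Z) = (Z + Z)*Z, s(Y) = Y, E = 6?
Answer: 116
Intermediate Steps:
I(Z) = 2*Z**2 (I(Z) = (2*Z)*Z = 2*Z**2)
g(F, x) = 6 + F + x (g(F, x) = (F + x) + 6 = 6 + F + x)
g(I(2), 15)*4 = (6 + 2*2**2 + 15)*4 = (6 + 2*4 + 15)*4 = (6 + 8 + 15)*4 = 29*4 = 116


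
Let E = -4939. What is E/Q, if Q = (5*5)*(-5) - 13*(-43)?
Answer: -4939/434 ≈ -11.380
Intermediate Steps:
Q = 434 (Q = 25*(-5) + 559 = -125 + 559 = 434)
E/Q = -4939/434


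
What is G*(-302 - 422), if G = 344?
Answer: -249056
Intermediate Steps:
G*(-302 - 422) = 344*(-302 - 422) = 344*(-724) = -249056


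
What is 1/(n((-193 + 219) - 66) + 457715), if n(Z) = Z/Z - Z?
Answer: 1/457756 ≈ 2.1846e-6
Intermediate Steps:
n(Z) = 1 - Z
1/(n((-193 + 219) - 66) + 457715) = 1/((1 - ((-193 + 219) - 66)) + 457715) = 1/((1 - (26 - 66)) + 457715) = 1/((1 - 1*(-40)) + 457715) = 1/((1 + 40) + 457715) = 1/(41 + 457715) = 1/457756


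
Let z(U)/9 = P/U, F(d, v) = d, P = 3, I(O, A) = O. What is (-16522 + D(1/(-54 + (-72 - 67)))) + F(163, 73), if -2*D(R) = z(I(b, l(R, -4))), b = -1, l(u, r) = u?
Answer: -32691/2 ≈ -16346.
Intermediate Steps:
z(U) = 27/U (z(U) = 9*(3/U) = 27/U)
D(R) = 27/2 (D(R) = -27/(2*(-1)) = -27*(-1)/2 = -1/2*(-27) = 27/2)
(-16522 + D(1/(-54 + (-72 - 67)))) + F(163, 73) = (-16522 + 27/2) + 163 = -33017/2 + 163 = -32691/2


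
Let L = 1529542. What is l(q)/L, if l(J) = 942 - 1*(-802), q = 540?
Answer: 872/764771 ≈ 0.0011402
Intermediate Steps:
l(J) = 1744 (l(J) = 942 + 802 = 1744)
l(q)/L = 1744/1529542 = 1744*(1/1529542) = 872/764771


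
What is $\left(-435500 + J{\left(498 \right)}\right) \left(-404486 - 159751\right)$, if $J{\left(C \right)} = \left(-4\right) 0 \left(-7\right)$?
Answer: $245725213500$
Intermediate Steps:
$J{\left(C \right)} = 0$ ($J{\left(C \right)} = 0 \left(-7\right) = 0$)
$\left(-435500 + J{\left(498 \right)}\right) \left(-404486 - 159751\right) = \left(-435500 + 0\right) \left(-404486 - 159751\right) = \left(-435500\right) \left(-564237\right) = 245725213500$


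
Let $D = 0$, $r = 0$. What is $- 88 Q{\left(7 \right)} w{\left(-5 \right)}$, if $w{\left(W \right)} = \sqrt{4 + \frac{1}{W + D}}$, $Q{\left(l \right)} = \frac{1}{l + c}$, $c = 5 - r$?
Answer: $- \frac{22 \sqrt{95}}{15} \approx -14.295$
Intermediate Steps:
$c = 5$ ($c = 5 - 0 = 5 + 0 = 5$)
$Q{\left(l \right)} = \frac{1}{5 + l}$ ($Q{\left(l \right)} = \frac{1}{l + 5} = \frac{1}{5 + l}$)
$w{\left(W \right)} = \sqrt{4 + \frac{1}{W}}$ ($w{\left(W \right)} = \sqrt{4 + \frac{1}{W + 0}} = \sqrt{4 + \frac{1}{W}}$)
$- 88 Q{\left(7 \right)} w{\left(-5 \right)} = - \frac{88}{5 + 7} \sqrt{4 + \frac{1}{-5}} = - \frac{88}{12} \sqrt{4 - \frac{1}{5}} = \left(-88\right) \frac{1}{12} \sqrt{\frac{19}{5}} = - \frac{22 \frac{\sqrt{95}}{5}}{3} = - \frac{22 \sqrt{95}}{15}$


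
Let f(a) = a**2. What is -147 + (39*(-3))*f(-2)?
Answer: -615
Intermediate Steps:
-147 + (39*(-3))*f(-2) = -147 + (39*(-3))*(-2)**2 = -147 - 117*4 = -147 - 468 = -615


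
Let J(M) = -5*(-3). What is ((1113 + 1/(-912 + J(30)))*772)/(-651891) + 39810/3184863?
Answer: -810467732452030/620778874253967 ≈ -1.3056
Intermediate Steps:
J(M) = 15
((1113 + 1/(-912 + J(30)))*772)/(-651891) + 39810/3184863 = ((1113 + 1/(-912 + 15))*772)/(-651891) + 39810/3184863 = ((1113 + 1/(-897))*772)*(-1/651891) + 39810*(1/3184863) = ((1113 - 1/897)*772)*(-1/651891) + 13270/1061621 = ((998360/897)*772)*(-1/651891) + 13270/1061621 = (770733920/897)*(-1/651891) + 13270/1061621 = -770733920/584746227 + 13270/1061621 = -810467732452030/620778874253967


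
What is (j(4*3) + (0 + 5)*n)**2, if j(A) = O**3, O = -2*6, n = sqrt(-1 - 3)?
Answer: 2985884 - 34560*I ≈ 2.9859e+6 - 34560.0*I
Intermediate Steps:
n = 2*I (n = sqrt(-4) = 2*I ≈ 2.0*I)
O = -12
j(A) = -1728 (j(A) = (-12)**3 = -1728)
(j(4*3) + (0 + 5)*n)**2 = (-1728 + (0 + 5)*(2*I))**2 = (-1728 + 5*(2*I))**2 = (-1728 + 10*I)**2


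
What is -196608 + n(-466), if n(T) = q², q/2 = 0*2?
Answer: -196608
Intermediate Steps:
q = 0 (q = 2*(0*2) = 2*0 = 0)
n(T) = 0 (n(T) = 0² = 0)
-196608 + n(-466) = -196608 + 0 = -196608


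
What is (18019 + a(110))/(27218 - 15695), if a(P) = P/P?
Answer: 18020/11523 ≈ 1.5638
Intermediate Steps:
a(P) = 1
(18019 + a(110))/(27218 - 15695) = (18019 + 1)/(27218 - 15695) = 18020/11523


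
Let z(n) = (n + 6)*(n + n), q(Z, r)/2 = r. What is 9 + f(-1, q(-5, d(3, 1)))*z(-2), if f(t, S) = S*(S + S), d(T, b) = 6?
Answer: -4599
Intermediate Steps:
q(Z, r) = 2*r
z(n) = 2*n*(6 + n) (z(n) = (6 + n)*(2*n) = 2*n*(6 + n))
f(t, S) = 2*S² (f(t, S) = S*(2*S) = 2*S²)
9 + f(-1, q(-5, d(3, 1)))*z(-2) = 9 + (2*(2*6)²)*(2*(-2)*(6 - 2)) = 9 + (2*12²)*(2*(-2)*4) = 9 + (2*144)*(-16) = 9 + 288*(-16) = 9 - 4608 = -4599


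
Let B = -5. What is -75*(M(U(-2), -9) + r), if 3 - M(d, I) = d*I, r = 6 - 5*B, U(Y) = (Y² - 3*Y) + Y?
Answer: -7950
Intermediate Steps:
U(Y) = Y² - 2*Y
r = 31 (r = 6 - 5*(-5) = 6 + 25 = 31)
M(d, I) = 3 - I*d (M(d, I) = 3 - d*I = 3 - I*d)
-75*(M(U(-2), -9) + r) = -75*((3 - 1*(-9)*(-2*(-2 - 2))) + 31) = -75*((3 - 1*(-9)*(-2*(-4))) + 31) = -75*((3 - 1*(-9)*8) + 31) = -75*((3 + 72) + 31) = -75*(75 + 31) = -75*106 = -7950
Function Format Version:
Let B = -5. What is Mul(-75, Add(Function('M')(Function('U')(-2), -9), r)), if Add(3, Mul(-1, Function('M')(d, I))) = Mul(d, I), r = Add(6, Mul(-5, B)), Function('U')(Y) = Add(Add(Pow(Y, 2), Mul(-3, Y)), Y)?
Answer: -7950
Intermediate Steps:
Function('U')(Y) = Add(Pow(Y, 2), Mul(-2, Y))
r = 31 (r = Add(6, Mul(-5, -5)) = Add(6, 25) = 31)
Function('M')(d, I) = Add(3, Mul(-1, I, d)) (Function('M')(d, I) = Add(3, Mul(-1, Mul(d, I))) = Add(3, Mul(-1, Mul(I, d))) = Add(3, Mul(-1, I, d)))
Mul(-75, Add(Function('M')(Function('U')(-2), -9), r)) = Mul(-75, Add(Add(3, Mul(-1, -9, Mul(-2, Add(-2, -2)))), 31)) = Mul(-75, Add(Add(3, Mul(-1, -9, Mul(-2, -4))), 31)) = Mul(-75, Add(Add(3, Mul(-1, -9, 8)), 31)) = Mul(-75, Add(Add(3, 72), 31)) = Mul(-75, Add(75, 31)) = Mul(-75, 106) = -7950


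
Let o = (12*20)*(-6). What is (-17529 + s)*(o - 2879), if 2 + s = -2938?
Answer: 88405611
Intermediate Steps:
s = -2940 (s = -2 - 2938 = -2940)
o = -1440 (o = 240*(-6) = -1440)
(-17529 + s)*(o - 2879) = (-17529 - 2940)*(-1440 - 2879) = -20469*(-4319) = 88405611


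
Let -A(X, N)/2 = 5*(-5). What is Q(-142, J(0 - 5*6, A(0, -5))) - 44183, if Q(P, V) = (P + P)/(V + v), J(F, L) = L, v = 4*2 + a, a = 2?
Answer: -662816/15 ≈ -44188.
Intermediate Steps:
A(X, N) = 50 (A(X, N) = -10*(-5) = -2*(-25) = 50)
v = 10 (v = 4*2 + 2 = 8 + 2 = 10)
Q(P, V) = 2*P/(10 + V) (Q(P, V) = (P + P)/(V + 10) = (2*P)/(10 + V) = 2*P/(10 + V))
Q(-142, J(0 - 5*6, A(0, -5))) - 44183 = 2*(-142)/(10 + 50) - 44183 = 2*(-142)/60 - 44183 = 2*(-142)*(1/60) - 44183 = -71/15 - 44183 = -662816/15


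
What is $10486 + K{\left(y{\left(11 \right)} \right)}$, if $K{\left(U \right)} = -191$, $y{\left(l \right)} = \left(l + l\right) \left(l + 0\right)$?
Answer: $10295$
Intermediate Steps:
$y{\left(l \right)} = 2 l^{2}$ ($y{\left(l \right)} = 2 l l = 2 l^{2}$)
$10486 + K{\left(y{\left(11 \right)} \right)} = 10486 - 191 = 10295$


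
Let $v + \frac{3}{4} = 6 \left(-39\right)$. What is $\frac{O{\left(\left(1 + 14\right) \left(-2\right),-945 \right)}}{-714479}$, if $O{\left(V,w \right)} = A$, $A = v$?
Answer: $\frac{939}{2857916} \approx 0.00032856$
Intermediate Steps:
$v = - \frac{939}{4}$ ($v = - \frac{3}{4} + 6 \left(-39\right) = - \frac{3}{4} - 234 = - \frac{939}{4} \approx -234.75$)
$A = - \frac{939}{4} \approx -234.75$
$O{\left(V,w \right)} = - \frac{939}{4}$
$\frac{O{\left(\left(1 + 14\right) \left(-2\right),-945 \right)}}{-714479} = - \frac{939}{4 \left(-714479\right)} = \left(- \frac{939}{4}\right) \left(- \frac{1}{714479}\right) = \frac{939}{2857916}$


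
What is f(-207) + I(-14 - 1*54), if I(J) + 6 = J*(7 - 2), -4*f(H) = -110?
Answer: -637/2 ≈ -318.50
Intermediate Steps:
f(H) = 55/2 (f(H) = -1/4*(-110) = 55/2)
I(J) = -6 + 5*J (I(J) = -6 + J*(7 - 2) = -6 + J*5 = -6 + 5*J)
f(-207) + I(-14 - 1*54) = 55/2 + (-6 + 5*(-14 - 1*54)) = 55/2 + (-6 + 5*(-14 - 54)) = 55/2 + (-6 + 5*(-68)) = 55/2 + (-6 - 340) = 55/2 - 346 = -637/2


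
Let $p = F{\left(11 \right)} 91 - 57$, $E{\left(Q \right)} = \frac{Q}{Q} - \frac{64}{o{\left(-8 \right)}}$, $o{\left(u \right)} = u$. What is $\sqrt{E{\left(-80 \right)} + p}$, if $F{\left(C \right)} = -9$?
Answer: $17 i \sqrt{3} \approx 29.445 i$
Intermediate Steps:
$E{\left(Q \right)} = 9$ ($E{\left(Q \right)} = \frac{Q}{Q} - \frac{64}{-8} = 1 - -8 = 1 + 8 = 9$)
$p = -876$ ($p = \left(-9\right) 91 - 57 = -819 - 57 = -876$)
$\sqrt{E{\left(-80 \right)} + p} = \sqrt{9 - 876} = \sqrt{-867} = 17 i \sqrt{3}$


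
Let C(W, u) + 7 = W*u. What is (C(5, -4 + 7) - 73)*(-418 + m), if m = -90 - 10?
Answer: 33670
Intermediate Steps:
m = -100
C(W, u) = -7 + W*u
(C(5, -4 + 7) - 73)*(-418 + m) = ((-7 + 5*(-4 + 7)) - 73)*(-418 - 100) = ((-7 + 5*3) - 73)*(-518) = ((-7 + 15) - 73)*(-518) = (8 - 73)*(-518) = -65*(-518) = 33670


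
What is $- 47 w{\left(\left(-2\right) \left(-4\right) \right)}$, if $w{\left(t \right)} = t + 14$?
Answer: $-1034$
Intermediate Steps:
$w{\left(t \right)} = 14 + t$
$- 47 w{\left(\left(-2\right) \left(-4\right) \right)} = - 47 \left(14 - -8\right) = - 47 \left(14 + 8\right) = \left(-47\right) 22 = -1034$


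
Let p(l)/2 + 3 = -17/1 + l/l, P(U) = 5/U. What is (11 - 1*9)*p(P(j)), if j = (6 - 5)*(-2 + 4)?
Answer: -76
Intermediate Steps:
j = 2 (j = 1*2 = 2)
p(l) = -38 (p(l) = -6 + 2*(-17/1 + l/l) = -6 + 2*(-17*1 + 1) = -6 + 2*(-17 + 1) = -6 + 2*(-16) = -6 - 32 = -38)
(11 - 1*9)*p(P(j)) = (11 - 1*9)*(-38) = (11 - 9)*(-38) = 2*(-38) = -76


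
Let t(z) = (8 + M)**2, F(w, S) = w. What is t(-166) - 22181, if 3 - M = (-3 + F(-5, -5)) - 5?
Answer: -21605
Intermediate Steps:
M = 16 (M = 3 - ((-3 - 5) - 5) = 3 - (-8 - 5) = 3 - 1*(-13) = 3 + 13 = 16)
t(z) = 576 (t(z) = (8 + 16)**2 = 24**2 = 576)
t(-166) - 22181 = 576 - 22181 = -21605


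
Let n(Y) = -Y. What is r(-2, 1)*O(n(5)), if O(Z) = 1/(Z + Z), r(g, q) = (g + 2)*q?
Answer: 0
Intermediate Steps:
r(g, q) = q*(2 + g) (r(g, q) = (2 + g)*q = q*(2 + g))
O(Z) = 1/(2*Z)
r(-2, 1)*O(n(5)) = (1*(2 - 2))*(1/(2*((-1*5)))) = (1*0)*((½)/(-5)) = 0*((½)*(-⅕)) = 0*(-⅒) = 0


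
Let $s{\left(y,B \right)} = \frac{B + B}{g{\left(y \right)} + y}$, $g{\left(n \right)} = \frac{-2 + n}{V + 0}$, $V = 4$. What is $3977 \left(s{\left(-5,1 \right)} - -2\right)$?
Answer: $\frac{182942}{27} \approx 6775.6$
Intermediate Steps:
$g{\left(n \right)} = - \frac{1}{2} + \frac{n}{4}$ ($g{\left(n \right)} = \frac{-2 + n}{4 + 0} = \frac{-2 + n}{4} = \left(-2 + n\right) \frac{1}{4} = - \frac{1}{2} + \frac{n}{4}$)
$s{\left(y,B \right)} = \frac{2 B}{- \frac{1}{2} + \frac{5 y}{4}}$ ($s{\left(y,B \right)} = \frac{B + B}{\left(- \frac{1}{2} + \frac{y}{4}\right) + y} = \frac{2 B}{- \frac{1}{2} + \frac{5 y}{4}}$)
$3977 \left(s{\left(-5,1 \right)} - -2\right) = 3977 \left(8 \cdot 1 \frac{1}{-2 + 5 \left(-5\right)} - -2\right) = 3977 \left(8 \cdot 1 \frac{1}{-2 - 25} + 2\right) = 3977 \left(8 \cdot 1 \frac{1}{-27} + 2\right) = 3977 \left(8 \cdot 1 \left(- \frac{1}{27}\right) + 2\right) = 3977 \left(- \frac{8}{27} + 2\right) = 3977 \cdot \frac{46}{27} = \frac{182942}{27}$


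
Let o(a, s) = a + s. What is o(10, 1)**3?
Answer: 1331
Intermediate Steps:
o(10, 1)**3 = (10 + 1)**3 = 11**3 = 1331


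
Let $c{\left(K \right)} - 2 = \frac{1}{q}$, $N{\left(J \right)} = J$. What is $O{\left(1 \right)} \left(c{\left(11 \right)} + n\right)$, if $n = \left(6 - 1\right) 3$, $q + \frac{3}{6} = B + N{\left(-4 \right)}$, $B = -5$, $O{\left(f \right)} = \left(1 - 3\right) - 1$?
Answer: $- \frac{963}{19} \approx -50.684$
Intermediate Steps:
$O{\left(f \right)} = -3$ ($O{\left(f \right)} = -2 - 1 = -3$)
$q = - \frac{19}{2}$ ($q = - \frac{1}{2} - 9 = - \frac{19}{2} \approx -9.5$)
$c{\left(K \right)} = \frac{36}{19}$ ($c{\left(K \right)} = 2 + \frac{1}{- \frac{19}{2}} = 2 - \frac{2}{19} = \frac{36}{19}$)
$n = 15$ ($n = 5 \cdot 3 = 15$)
$O{\left(1 \right)} \left(c{\left(11 \right)} + n\right) = - 3 \left(\frac{36}{19} + 15\right) = \left(-3\right) \frac{321}{19} = - \frac{963}{19}$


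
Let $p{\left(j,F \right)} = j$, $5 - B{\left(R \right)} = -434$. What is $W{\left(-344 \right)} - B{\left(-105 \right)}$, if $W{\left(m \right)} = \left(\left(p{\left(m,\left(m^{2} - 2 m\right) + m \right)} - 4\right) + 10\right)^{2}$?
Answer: $113805$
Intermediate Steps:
$B{\left(R \right)} = 439$ ($B{\left(R \right)} = 5 - -434 = 5 + 434 = 439$)
$W{\left(m \right)} = \left(6 + m\right)^{2}$ ($W{\left(m \right)} = \left(\left(m - 4\right) + 10\right)^{2} = \left(\left(-4 + m\right) + 10\right)^{2} = \left(6 + m\right)^{2}$)
$W{\left(-344 \right)} - B{\left(-105 \right)} = \left(6 - 344\right)^{2} - 439 = \left(-338\right)^{2} - 439 = 114244 - 439 = 113805$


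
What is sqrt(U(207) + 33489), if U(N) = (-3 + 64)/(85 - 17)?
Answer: sqrt(38714321)/34 ≈ 183.00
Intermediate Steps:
U(N) = 61/68
sqrt(U(207) + 33489) = sqrt(61/68 + 33489) = sqrt(2277313/68) = sqrt(38714321)/34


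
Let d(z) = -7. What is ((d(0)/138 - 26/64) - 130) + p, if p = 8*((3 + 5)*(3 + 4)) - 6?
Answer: 687887/2208 ≈ 311.54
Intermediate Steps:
p = 442 (p = 8*(8*7) - 6 = 8*56 - 6 = 448 - 6 = 442)
((d(0)/138 - 26/64) - 130) + p = ((-7/138 - 26/64) - 130) + 442 = ((-7*1/138 - 26*1/64) - 130) + 442 = ((-7/138 - 13/32) - 130) + 442 = (-1009/2208 - 130) + 442 = -288049/2208 + 442 = 687887/2208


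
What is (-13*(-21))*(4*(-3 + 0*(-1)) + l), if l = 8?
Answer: -1092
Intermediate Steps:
(-13*(-21))*(4*(-3 + 0*(-1)) + l) = (-13*(-21))*(4*(-3 + 0*(-1)) + 8) = 273*(4*(-3 + 0) + 8) = 273*(4*(-3) + 8) = 273*(-12 + 8) = 273*(-4) = -1092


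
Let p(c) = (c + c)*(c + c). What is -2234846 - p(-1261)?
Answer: -8595330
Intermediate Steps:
p(c) = 4*c² (p(c) = (2*c)*(2*c) = 4*c²)
-2234846 - p(-1261) = -2234846 - 4*(-1261)² = -2234846 - 4*1590121 = -2234846 - 1*6360484 = -2234846 - 6360484 = -8595330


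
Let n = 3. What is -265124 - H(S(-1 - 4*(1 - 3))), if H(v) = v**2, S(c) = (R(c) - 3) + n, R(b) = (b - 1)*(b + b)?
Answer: -272180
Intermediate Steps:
R(b) = 2*b*(-1 + b) (R(b) = (-1 + b)*(2*b) = 2*b*(-1 + b))
S(c) = 2*c*(-1 + c) (S(c) = (2*c*(-1 + c) - 3) + 3 = (-3 + 2*c*(-1 + c)) + 3 = 2*c*(-1 + c))
-265124 - H(S(-1 - 4*(1 - 3))) = -265124 - (2*(-1 - 4*(1 - 3))*(-1 + (-1 - 4*(1 - 3))))**2 = -265124 - (2*(-1 - 4*(-2))*(-1 + (-1 - 4*(-2))))**2 = -265124 - (2*(-1 + 8)*(-1 + (-1 + 8)))**2 = -265124 - (2*7*(-1 + 7))**2 = -265124 - (2*7*6)**2 = -265124 - 1*84**2 = -265124 - 1*7056 = -265124 - 7056 = -272180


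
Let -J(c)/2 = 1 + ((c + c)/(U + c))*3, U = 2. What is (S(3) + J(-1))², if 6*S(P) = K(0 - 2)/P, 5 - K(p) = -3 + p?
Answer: 9025/81 ≈ 111.42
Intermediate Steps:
K(p) = 8 - p (K(p) = 5 - (-3 + p) = 5 + (3 - p) = 8 - p)
S(P) = 5/(3*P) (S(P) = ((8 - (0 - 2))/P)/6 = ((8 - 1*(-2))/P)/6 = ((8 + 2)/P)/6 = (10/P)/6 = 5/(3*P))
J(c) = -2 - 12*c/(2 + c) (J(c) = -2*(1 + ((c + c)/(2 + c))*3) = -2*(1 + ((2*c)/(2 + c))*3) = -2*(1 + (2*c/(2 + c))*3) = -2*(1 + 6*c/(2 + c)) = -2 - 12*c/(2 + c))
(S(3) + J(-1))² = ((5/3)/3 + 2*(-2 - 7*(-1))/(2 - 1))² = ((5/3)*(⅓) + 2*(-2 + 7)/1)² = (5/9 + 2*1*5)² = (5/9 + 10)² = (95/9)² = 9025/81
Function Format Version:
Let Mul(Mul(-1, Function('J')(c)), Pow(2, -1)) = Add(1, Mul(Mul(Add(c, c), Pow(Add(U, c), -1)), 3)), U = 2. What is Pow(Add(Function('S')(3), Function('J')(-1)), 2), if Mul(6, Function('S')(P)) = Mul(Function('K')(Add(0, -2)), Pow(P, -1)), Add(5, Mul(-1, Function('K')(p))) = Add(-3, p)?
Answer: Rational(9025, 81) ≈ 111.42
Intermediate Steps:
Function('K')(p) = Add(8, Mul(-1, p)) (Function('K')(p) = Add(5, Mul(-1, Add(-3, p))) = Add(5, Add(3, Mul(-1, p))) = Add(8, Mul(-1, p)))
Function('S')(P) = Mul(Rational(5, 3), Pow(P, -1)) (Function('S')(P) = Mul(Rational(1, 6), Mul(Add(8, Mul(-1, Add(0, -2))), Pow(P, -1))) = Mul(Rational(1, 6), Mul(Add(8, Mul(-1, -2)), Pow(P, -1))) = Mul(Rational(1, 6), Mul(Add(8, 2), Pow(P, -1))) = Mul(Rational(1, 6), Mul(10, Pow(P, -1))) = Mul(Rational(5, 3), Pow(P, -1)))
Function('J')(c) = Add(-2, Mul(-12, c, Pow(Add(2, c), -1))) (Function('J')(c) = Mul(-2, Add(1, Mul(Mul(Add(c, c), Pow(Add(2, c), -1)), 3))) = Mul(-2, Add(1, Mul(Mul(Mul(2, c), Pow(Add(2, c), -1)), 3))) = Mul(-2, Add(1, Mul(Mul(2, c, Pow(Add(2, c), -1)), 3))) = Mul(-2, Add(1, Mul(6, c, Pow(Add(2, c), -1)))) = Add(-2, Mul(-12, c, Pow(Add(2, c), -1))))
Pow(Add(Function('S')(3), Function('J')(-1)), 2) = Pow(Add(Mul(Rational(5, 3), Pow(3, -1)), Mul(2, Pow(Add(2, -1), -1), Add(-2, Mul(-7, -1)))), 2) = Pow(Add(Mul(Rational(5, 3), Rational(1, 3)), Mul(2, Pow(1, -1), Add(-2, 7))), 2) = Pow(Add(Rational(5, 9), Mul(2, 1, 5)), 2) = Pow(Add(Rational(5, 9), 10), 2) = Pow(Rational(95, 9), 2) = Rational(9025, 81)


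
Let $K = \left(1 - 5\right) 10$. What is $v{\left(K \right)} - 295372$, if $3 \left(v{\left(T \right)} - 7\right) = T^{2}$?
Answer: $- \frac{884495}{3} \approx -2.9483 \cdot 10^{5}$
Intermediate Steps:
$K = -40$ ($K = \left(-4\right) 10 = -40$)
$v{\left(T \right)} = 7 + \frac{T^{2}}{3}$
$v{\left(K \right)} - 295372 = \left(7 + \frac{\left(-40\right)^{2}}{3}\right) - 295372 = \left(7 + \frac{1}{3} \cdot 1600\right) - 295372 = \left(7 + \frac{1600}{3}\right) - 295372 = \frac{1621}{3} - 295372 = - \frac{884495}{3}$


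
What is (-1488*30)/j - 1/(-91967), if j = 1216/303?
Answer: -38873071357/3494746 ≈ -11123.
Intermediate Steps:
j = 1216/303 (j = 1216*(1/303) = 1216/303 ≈ 4.0132)
(-1488*30)/j - 1/(-91967) = (-1488*30)/(1216/303) - 1/(-91967) = -44640*303/1216 - 1*(-1/91967) = -422685/38 + 1/91967 = -38873071357/3494746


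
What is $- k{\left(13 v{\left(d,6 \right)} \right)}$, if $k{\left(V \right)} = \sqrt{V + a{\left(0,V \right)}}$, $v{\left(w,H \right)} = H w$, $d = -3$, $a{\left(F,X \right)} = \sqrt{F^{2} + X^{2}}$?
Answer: $0$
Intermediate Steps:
$k{\left(V \right)} = \sqrt{V + \sqrt{V^{2}}}$ ($k{\left(V \right)} = \sqrt{V + \sqrt{0^{2} + V^{2}}} = \sqrt{V + \sqrt{0 + V^{2}}} = \sqrt{V + \sqrt{V^{2}}}$)
$- k{\left(13 v{\left(d,6 \right)} \right)} = - \sqrt{13 \cdot 6 \left(-3\right) + \sqrt{\left(13 \cdot 6 \left(-3\right)\right)^{2}}} = - \sqrt{13 \left(-18\right) + \sqrt{\left(13 \left(-18\right)\right)^{2}}} = - \sqrt{-234 + \sqrt{\left(-234\right)^{2}}} = - \sqrt{-234 + \sqrt{54756}} = - \sqrt{-234 + 234} = - \sqrt{0} = \left(-1\right) 0 = 0$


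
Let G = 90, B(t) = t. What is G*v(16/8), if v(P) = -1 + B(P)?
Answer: 90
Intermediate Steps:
v(P) = -1 + P
G*v(16/8) = 90*(-1 + 16/8) = 90*(-1 + 16*(⅛)) = 90*(-1 + 2) = 90*1 = 90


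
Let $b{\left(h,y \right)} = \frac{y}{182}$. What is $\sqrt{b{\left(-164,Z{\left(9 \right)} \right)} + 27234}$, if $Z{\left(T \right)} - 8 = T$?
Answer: $\frac{\sqrt{902102110}}{182} \approx 165.03$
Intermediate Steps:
$Z{\left(T \right)} = 8 + T$
$b{\left(h,y \right)} = \frac{y}{182}$ ($b{\left(h,y \right)} = y \frac{1}{182} = \frac{y}{182}$)
$\sqrt{b{\left(-164,Z{\left(9 \right)} \right)} + 27234} = \sqrt{\frac{8 + 9}{182} + 27234} = \sqrt{\frac{1}{182} \cdot 17 + 27234} = \sqrt{\frac{17}{182} + 27234} = \sqrt{\frac{4956605}{182}} = \frac{\sqrt{902102110}}{182}$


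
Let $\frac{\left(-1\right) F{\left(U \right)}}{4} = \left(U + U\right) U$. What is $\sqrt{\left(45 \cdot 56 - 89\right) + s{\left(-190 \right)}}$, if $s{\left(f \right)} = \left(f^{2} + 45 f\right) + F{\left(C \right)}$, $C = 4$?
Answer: $3 \sqrt{3317} \approx 172.78$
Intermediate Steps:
$F{\left(U \right)} = - 8 U^{2}$ ($F{\left(U \right)} = - 4 \left(U + U\right) U = - 4 \cdot 2 U U = - 4 \cdot 2 U^{2} = - 8 U^{2}$)
$s{\left(f \right)} = -128 + f^{2} + 45 f$ ($s{\left(f \right)} = \left(f^{2} + 45 f\right) - 8 \cdot 4^{2} = \left(f^{2} + 45 f\right) - 128 = -128 + f^{2} + 45 f$)
$\sqrt{\left(45 \cdot 56 - 89\right) + s{\left(-190 \right)}} = \sqrt{\left(45 \cdot 56 - 89\right) + \left(-128 + \left(-190\right)^{2} + 45 \left(-190\right)\right)} = \sqrt{\left(2520 - 89\right) - -27422} = \sqrt{2431 + 27422} = \sqrt{29853} = 3 \sqrt{3317}$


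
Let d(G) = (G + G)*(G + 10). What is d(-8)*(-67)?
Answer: 2144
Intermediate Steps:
d(G) = 2*G*(10 + G) (d(G) = (2*G)*(10 + G) = 2*G*(10 + G))
d(-8)*(-67) = (2*(-8)*(10 - 8))*(-67) = (2*(-8)*2)*(-67) = -32*(-67) = 2144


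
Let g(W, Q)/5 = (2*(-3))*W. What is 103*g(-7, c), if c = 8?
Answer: 21630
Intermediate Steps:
g(W, Q) = -30*W (g(W, Q) = 5*((2*(-3))*W) = 5*(-6*W) = -30*W)
103*g(-7, c) = 103*(-30*(-7)) = 103*210 = 21630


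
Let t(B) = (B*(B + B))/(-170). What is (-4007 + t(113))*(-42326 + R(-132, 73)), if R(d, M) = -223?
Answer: 15035284836/85 ≈ 1.7689e+8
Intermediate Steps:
t(B) = -B²/85 (t(B) = (B*(2*B))*(-1/170) = (2*B²)*(-1/170) = -B²/85)
(-4007 + t(113))*(-42326 + R(-132, 73)) = (-4007 - 1/85*113²)*(-42326 - 223) = (-4007 - 1/85*12769)*(-42549) = (-4007 - 12769/85)*(-42549) = -353364/85*(-42549) = 15035284836/85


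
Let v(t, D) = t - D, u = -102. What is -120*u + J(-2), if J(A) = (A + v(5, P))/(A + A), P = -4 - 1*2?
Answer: 48951/4 ≈ 12238.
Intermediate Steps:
P = -6 (P = -4 - 2 = -6)
J(A) = (11 + A)/(2*A) (J(A) = (A + (5 - 1*(-6)))/(A + A) = (A + (5 + 6))/((2*A)) = (A + 11)*(1/(2*A)) = (11 + A)*(1/(2*A)) = (11 + A)/(2*A))
-120*u + J(-2) = -120*(-102) + (½)*(11 - 2)/(-2) = 12240 + (½)*(-½)*9 = 12240 - 9/4 = 48951/4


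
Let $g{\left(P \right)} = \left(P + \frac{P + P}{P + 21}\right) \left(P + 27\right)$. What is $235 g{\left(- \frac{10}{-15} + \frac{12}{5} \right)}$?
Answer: $\frac{381249242}{16245} \approx 23469.0$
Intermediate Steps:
$g{\left(P \right)} = \left(27 + P\right) \left(P + \frac{2 P}{21 + P}\right)$ ($g{\left(P \right)} = \left(P + \frac{2 P}{21 + P}\right) \left(27 + P\right) = \left(27 + P\right) \left(P + \frac{2 P}{21 + P}\right)$)
$235 g{\left(- \frac{10}{-15} + \frac{12}{5} \right)} = 235 \frac{\left(- \frac{10}{-15} + \frac{12}{5}\right) \left(621 + \left(- \frac{10}{-15} + \frac{12}{5}\right)^{2} + 50 \left(- \frac{10}{-15} + \frac{12}{5}\right)\right)}{21 + \left(- \frac{10}{-15} + \frac{12}{5}\right)} = 235 \frac{\left(\left(-10\right) \left(- \frac{1}{15}\right) + 12 \cdot \frac{1}{5}\right) \left(621 + \left(\left(-10\right) \left(- \frac{1}{15}\right) + 12 \cdot \frac{1}{5}\right)^{2} + 50 \left(\left(-10\right) \left(- \frac{1}{15}\right) + 12 \cdot \frac{1}{5}\right)\right)}{21 + \left(\left(-10\right) \left(- \frac{1}{15}\right) + 12 \cdot \frac{1}{5}\right)} = 235 \frac{\left(\frac{2}{3} + \frac{12}{5}\right) \left(621 + \left(\frac{2}{3} + \frac{12}{5}\right)^{2} + 50 \left(\frac{2}{3} + \frac{12}{5}\right)\right)}{21 + \left(\frac{2}{3} + \frac{12}{5}\right)} = 235 \frac{46 \left(621 + \left(\frac{46}{15}\right)^{2} + 50 \cdot \frac{46}{15}\right)}{15 \left(21 + \frac{46}{15}\right)} = 235 \frac{46 \left(621 + \frac{2116}{225} + \frac{460}{3}\right)}{15 \cdot \frac{361}{15}} = 235 \cdot \frac{46}{15} \cdot \frac{15}{361} \cdot \frac{176341}{225} = 235 \cdot \frac{8111686}{81225} = \frac{381249242}{16245}$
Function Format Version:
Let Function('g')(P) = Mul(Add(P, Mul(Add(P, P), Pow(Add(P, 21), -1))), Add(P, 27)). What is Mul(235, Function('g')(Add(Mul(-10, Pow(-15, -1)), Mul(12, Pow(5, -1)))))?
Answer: Rational(381249242, 16245) ≈ 23469.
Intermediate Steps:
Function('g')(P) = Mul(Add(27, P), Add(P, Mul(2, P, Pow(Add(21, P), -1)))) (Function('g')(P) = Mul(Add(P, Mul(Mul(2, P), Pow(Add(21, P), -1))), Add(27, P)) = Mul(Add(P, Mul(2, P, Pow(Add(21, P), -1))), Add(27, P)) = Mul(Add(27, P), Add(P, Mul(2, P, Pow(Add(21, P), -1)))))
Mul(235, Function('g')(Add(Mul(-10, Pow(-15, -1)), Mul(12, Pow(5, -1))))) = Mul(235, Mul(Add(Mul(-10, Pow(-15, -1)), Mul(12, Pow(5, -1))), Pow(Add(21, Add(Mul(-10, Pow(-15, -1)), Mul(12, Pow(5, -1)))), -1), Add(621, Pow(Add(Mul(-10, Pow(-15, -1)), Mul(12, Pow(5, -1))), 2), Mul(50, Add(Mul(-10, Pow(-15, -1)), Mul(12, Pow(5, -1))))))) = Mul(235, Mul(Add(Mul(-10, Rational(-1, 15)), Mul(12, Rational(1, 5))), Pow(Add(21, Add(Mul(-10, Rational(-1, 15)), Mul(12, Rational(1, 5)))), -1), Add(621, Pow(Add(Mul(-10, Rational(-1, 15)), Mul(12, Rational(1, 5))), 2), Mul(50, Add(Mul(-10, Rational(-1, 15)), Mul(12, Rational(1, 5))))))) = Mul(235, Mul(Add(Rational(2, 3), Rational(12, 5)), Pow(Add(21, Add(Rational(2, 3), Rational(12, 5))), -1), Add(621, Pow(Add(Rational(2, 3), Rational(12, 5)), 2), Mul(50, Add(Rational(2, 3), Rational(12, 5)))))) = Mul(235, Mul(Rational(46, 15), Pow(Add(21, Rational(46, 15)), -1), Add(621, Pow(Rational(46, 15), 2), Mul(50, Rational(46, 15))))) = Mul(235, Mul(Rational(46, 15), Pow(Rational(361, 15), -1), Add(621, Rational(2116, 225), Rational(460, 3)))) = Mul(235, Mul(Rational(46, 15), Rational(15, 361), Rational(176341, 225))) = Mul(235, Rational(8111686, 81225)) = Rational(381249242, 16245)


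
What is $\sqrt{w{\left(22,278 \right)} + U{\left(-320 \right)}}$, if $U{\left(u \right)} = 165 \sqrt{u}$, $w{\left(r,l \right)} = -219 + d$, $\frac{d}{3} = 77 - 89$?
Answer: $\sqrt{-255 + 1320 i \sqrt{5}} \approx 36.794 + 40.11 i$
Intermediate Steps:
$d = -36$ ($d = 3 \left(77 - 89\right) = 3 \left(-12\right) = -36$)
$w{\left(r,l \right)} = -255$ ($w{\left(r,l \right)} = -219 - 36 = -255$)
$\sqrt{w{\left(22,278 \right)} + U{\left(-320 \right)}} = \sqrt{-255 + 165 \sqrt{-320}} = \sqrt{-255 + 165 \cdot 8 i \sqrt{5}} = \sqrt{-255 + 1320 i \sqrt{5}}$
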